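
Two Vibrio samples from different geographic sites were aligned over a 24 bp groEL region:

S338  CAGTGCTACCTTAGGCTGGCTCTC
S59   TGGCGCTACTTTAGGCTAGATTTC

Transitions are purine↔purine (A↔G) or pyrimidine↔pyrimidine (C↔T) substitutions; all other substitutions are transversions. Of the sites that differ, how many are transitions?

Mismatches occur at site 1 (C↔T, transition), site 2 (A↔G, transition), site 4 (T↔C, transition), site 10 (C↔T, transition), site 18 (G↔A, transition), site 20 (C↔A, transversion), site 22 (C↔T, transition).
Of the 7 differences, 6 transitions and 1 transversion, so the answer is 6.

6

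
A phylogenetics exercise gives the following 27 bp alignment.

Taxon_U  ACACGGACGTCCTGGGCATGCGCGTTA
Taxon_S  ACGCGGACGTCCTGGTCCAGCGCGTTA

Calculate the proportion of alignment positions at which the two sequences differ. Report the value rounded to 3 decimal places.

0.148

The sequences differ at positions 3 (A/G), 16 (G/T), 18 (A/C), 19 (T/A).
There are 4 differences over 27 sites, so p = 4/27 = 0.148.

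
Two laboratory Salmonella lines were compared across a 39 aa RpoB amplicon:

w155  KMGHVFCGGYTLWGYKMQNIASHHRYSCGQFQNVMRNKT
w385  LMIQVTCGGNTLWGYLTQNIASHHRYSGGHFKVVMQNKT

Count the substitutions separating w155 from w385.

Differing sites — 1:K/L; 3:G/I; 4:H/Q; 6:F/T; 10:Y/N; 16:K/L; 17:M/T; 28:C/G; 30:Q/H; 32:Q/K; 33:N/V; 36:R/Q.
That gives 12 mismatches out of 39 aligned sites, so the Hamming distance is 12.

12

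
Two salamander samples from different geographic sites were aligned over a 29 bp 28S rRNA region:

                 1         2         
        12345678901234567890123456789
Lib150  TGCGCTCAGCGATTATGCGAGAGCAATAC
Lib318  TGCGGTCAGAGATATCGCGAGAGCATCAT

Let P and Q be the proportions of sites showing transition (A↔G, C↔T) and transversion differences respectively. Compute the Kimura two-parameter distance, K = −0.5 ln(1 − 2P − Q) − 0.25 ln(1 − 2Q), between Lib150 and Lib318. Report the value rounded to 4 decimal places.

The sequences differ at positions 5 (C/G, transversion), 10 (C/A, transversion), 14 (T/A, transversion), 15 (A/T, transversion), 16 (T/C, transition), 26 (A/T, transversion), 27 (T/C, transition), 29 (C/T, transition).
Of the 8 differences, 3 transitions and 5 transversions over 29 sites: P = 3/29 = 0.103448, Q = 5/29 = 0.172414.
d = −0.5·ln(0.620690) − 0.25·ln(0.655172) = −0.5·(-0.476924) − 0.25·(-0.422857) = 0.3442.

0.3442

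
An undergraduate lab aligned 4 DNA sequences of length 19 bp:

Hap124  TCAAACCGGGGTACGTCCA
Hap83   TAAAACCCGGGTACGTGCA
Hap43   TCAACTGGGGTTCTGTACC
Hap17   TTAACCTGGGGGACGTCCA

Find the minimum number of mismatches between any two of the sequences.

3

Pairwise Hamming distances:
  Hap124 vs Hap83: 3
  Hap124 vs Hap43: 8
  Hap124 vs Hap17: 4
  Hap83 vs Hap43: 10
  Hap83 vs Hap17: 6
  Hap43 vs Hap17: 9
The smallest is 3, between Hap124 and Hap83.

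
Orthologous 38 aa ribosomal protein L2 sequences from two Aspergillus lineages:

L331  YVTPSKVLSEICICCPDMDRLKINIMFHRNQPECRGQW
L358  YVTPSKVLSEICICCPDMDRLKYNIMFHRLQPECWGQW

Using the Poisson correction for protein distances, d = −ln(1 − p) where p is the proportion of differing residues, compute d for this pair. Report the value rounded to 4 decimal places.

0.0822

Mismatches occur at site 23 (I↔Y), site 30 (N↔L), site 35 (R↔W).
p = 3/38 = 0.078947.
d = −ln(1 − 0.078947) = −ln(0.921053) = 0.0822.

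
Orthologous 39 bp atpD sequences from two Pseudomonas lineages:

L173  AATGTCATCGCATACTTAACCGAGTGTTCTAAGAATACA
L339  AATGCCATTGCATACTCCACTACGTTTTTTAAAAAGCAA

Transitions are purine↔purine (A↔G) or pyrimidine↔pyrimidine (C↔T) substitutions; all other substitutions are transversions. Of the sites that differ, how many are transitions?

Differing sites — 5:T/C (Ti); 9:C/T (Ti); 17:T/C (Ti); 18:A/C (Tv); 21:C/T (Ti); 22:G/A (Ti); 23:A/C (Tv); 26:G/T (Tv); 29:C/T (Ti); 33:G/A (Ti); 36:T/G (Tv); 37:A/C (Tv); 38:C/A (Tv).
Of the 13 differences, 7 transitions and 6 transversions, so the answer is 7.

7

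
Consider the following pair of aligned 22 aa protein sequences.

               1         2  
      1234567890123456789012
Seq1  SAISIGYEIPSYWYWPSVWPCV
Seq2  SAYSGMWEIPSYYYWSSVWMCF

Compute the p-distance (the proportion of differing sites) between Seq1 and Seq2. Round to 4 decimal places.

Differing sites — 3:I/Y; 5:I/G; 6:G/M; 7:Y/W; 13:W/Y; 16:P/S; 20:P/M; 22:V/F.
There are 8 differences over 22 sites, so p = 8/22 = 0.3636.

0.3636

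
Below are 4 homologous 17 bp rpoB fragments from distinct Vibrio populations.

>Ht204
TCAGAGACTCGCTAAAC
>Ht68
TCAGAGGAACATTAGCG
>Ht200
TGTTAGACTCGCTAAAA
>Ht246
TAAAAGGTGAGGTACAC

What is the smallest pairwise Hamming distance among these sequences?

Pairwise Hamming distances:
  Ht204 vs Ht68: 8
  Ht204 vs Ht200: 4
  Ht204 vs Ht246: 8
  Ht68 vs Ht200: 11
  Ht68 vs Ht246: 10
  Ht200 vs Ht246: 10
The smallest is 4, between Ht204 and Ht200.

4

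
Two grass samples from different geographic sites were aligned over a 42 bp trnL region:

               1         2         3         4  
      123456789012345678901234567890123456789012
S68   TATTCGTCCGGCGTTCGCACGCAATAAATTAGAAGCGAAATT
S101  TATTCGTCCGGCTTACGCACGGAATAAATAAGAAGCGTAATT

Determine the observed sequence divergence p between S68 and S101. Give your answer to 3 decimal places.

0.119

Mismatches occur at site 13 (G→T), site 15 (T→A), site 22 (C→G), site 30 (T→A), site 38 (A→T).
There are 5 differences over 42 sites, so p = 5/42 = 0.119.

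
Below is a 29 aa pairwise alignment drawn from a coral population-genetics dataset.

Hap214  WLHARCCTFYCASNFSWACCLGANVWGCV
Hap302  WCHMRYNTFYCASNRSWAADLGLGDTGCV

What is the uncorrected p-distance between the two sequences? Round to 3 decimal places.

0.379

The sequences differ at positions 2 (L/C), 4 (A/M), 6 (C/Y), 7 (C/N), 15 (F/R), 19 (C/A), 20 (C/D), 23 (A/L), 24 (N/G), 25 (V/D), 26 (W/T).
There are 11 differences over 29 sites, so p = 11/29 = 0.379.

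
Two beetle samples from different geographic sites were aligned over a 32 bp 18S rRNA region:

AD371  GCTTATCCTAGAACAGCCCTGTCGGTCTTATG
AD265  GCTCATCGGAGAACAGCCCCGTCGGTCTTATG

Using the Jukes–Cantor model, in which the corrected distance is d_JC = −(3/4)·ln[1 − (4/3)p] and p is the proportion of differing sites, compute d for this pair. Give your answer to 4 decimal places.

Differing sites — 4:T/C; 8:C/G; 9:T/G; 20:T/C.
p = 4/32 = 0.125000.
d = −0.75 · ln(1 − (4/3)·0.125000) = −0.75 · ln(0.833333) = −0.75 · (-0.182322) = 0.1367.

0.1367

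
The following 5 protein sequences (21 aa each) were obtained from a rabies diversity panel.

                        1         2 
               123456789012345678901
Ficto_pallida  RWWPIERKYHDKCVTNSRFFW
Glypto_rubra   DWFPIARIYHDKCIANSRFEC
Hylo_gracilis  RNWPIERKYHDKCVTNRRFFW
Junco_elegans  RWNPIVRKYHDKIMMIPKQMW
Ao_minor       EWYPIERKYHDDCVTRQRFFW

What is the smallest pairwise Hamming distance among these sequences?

2

Pairwise Hamming distances:
  Ficto_pallida vs Glypto_rubra: 8
  Ficto_pallida vs Hylo_gracilis: 2
  Ficto_pallida vs Junco_elegans: 10
  Ficto_pallida vs Ao_minor: 5
  Glypto_rubra vs Hylo_gracilis: 10
  Glypto_rubra vs Junco_elegans: 13
  Glypto_rubra vs Ao_minor: 11
  Hylo_gracilis vs Junco_elegans: 11
  Hylo_gracilis vs Ao_minor: 6
  Junco_elegans vs Ao_minor: 12
The smallest is 2, between Ficto_pallida and Hylo_gracilis.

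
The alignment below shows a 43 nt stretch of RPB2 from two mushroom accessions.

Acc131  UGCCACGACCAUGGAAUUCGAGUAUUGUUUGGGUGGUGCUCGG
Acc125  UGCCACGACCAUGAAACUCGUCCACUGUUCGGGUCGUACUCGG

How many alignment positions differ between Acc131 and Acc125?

9

Differing sites — 14:G/A; 17:U/C; 21:A/U; 22:G/C; 23:U/C; 25:U/C; 30:U/C; 35:G/C; 38:G/A.
That gives 9 mismatches out of 43 aligned sites, so the Hamming distance is 9.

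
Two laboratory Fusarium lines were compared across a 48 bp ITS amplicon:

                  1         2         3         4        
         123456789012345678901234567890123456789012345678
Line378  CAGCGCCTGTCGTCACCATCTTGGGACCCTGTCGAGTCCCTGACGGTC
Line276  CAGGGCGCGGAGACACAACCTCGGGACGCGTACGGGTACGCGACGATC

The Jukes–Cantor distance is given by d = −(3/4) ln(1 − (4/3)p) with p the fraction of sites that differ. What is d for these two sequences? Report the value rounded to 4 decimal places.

0.5199

Differing sites — 4:C/G; 7:C/G; 8:T/C; 10:T/G; 11:C/A; 13:T/A; 17:C/A; 19:T/C; 22:T/C; 28:C/G; 30:T/G; 31:G/T; 32:T/A; 35:A/G; 38:C/A; 40:C/G; 41:T/C; 46:G/A.
p = 18/48 = 0.375000.
d = −0.75 · ln(1 − (4/3)·0.375000) = −0.75 · ln(0.500000) = −0.75 · (-0.693147) = 0.5199.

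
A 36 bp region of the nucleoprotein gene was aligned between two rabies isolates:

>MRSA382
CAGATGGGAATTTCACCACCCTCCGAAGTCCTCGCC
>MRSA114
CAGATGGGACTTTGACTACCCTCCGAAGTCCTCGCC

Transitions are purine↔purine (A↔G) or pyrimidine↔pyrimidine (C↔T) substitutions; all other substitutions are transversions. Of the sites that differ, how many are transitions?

The sequences differ at positions 10 (A/C, transversion), 14 (C/G, transversion), 17 (C/T, transition).
Of the 3 differences, 1 transition and 2 transversions, so the answer is 1.

1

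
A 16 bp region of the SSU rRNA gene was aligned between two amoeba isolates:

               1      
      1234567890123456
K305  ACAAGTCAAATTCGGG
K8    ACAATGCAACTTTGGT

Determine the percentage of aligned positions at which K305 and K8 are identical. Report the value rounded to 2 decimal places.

68.75%

Mismatches occur at site 5 (G/T), site 6 (T/G), site 10 (A/C), site 13 (C/T), site 16 (G/T).
11 of the 16 sites match, so the percent identity is 11/16 × 100 = 68.75%.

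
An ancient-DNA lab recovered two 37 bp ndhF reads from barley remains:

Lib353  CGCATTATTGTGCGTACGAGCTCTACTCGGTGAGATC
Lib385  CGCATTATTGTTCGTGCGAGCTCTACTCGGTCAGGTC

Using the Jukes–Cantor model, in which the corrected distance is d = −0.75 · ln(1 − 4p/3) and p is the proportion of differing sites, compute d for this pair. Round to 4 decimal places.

0.1167

Mismatches occur at site 12 (G↔T), site 16 (A↔G), site 32 (G↔C), site 35 (A↔G).
p = 4/37 = 0.108108.
d = −0.75 · ln(1 − (4/3)·0.108108) = −0.75 · ln(0.855856) = −0.75 · (-0.155653) = 0.1167.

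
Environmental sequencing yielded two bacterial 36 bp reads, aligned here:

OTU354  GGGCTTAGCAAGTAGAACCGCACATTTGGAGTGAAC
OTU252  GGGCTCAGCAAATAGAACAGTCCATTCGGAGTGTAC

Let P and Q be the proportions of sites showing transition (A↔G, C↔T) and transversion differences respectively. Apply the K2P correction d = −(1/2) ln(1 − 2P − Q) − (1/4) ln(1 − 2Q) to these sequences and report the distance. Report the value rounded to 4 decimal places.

Differing sites — 6:T/C (Ti); 12:G/A (Ti); 19:C/A (Tv); 21:C/T (Ti); 22:A/C (Tv); 27:T/C (Ti); 34:A/T (Tv).
Of the 7 differences, 4 transitions and 3 transversions over 36 sites: P = 4/36 = 0.111111, Q = 3/36 = 0.083333.
d = −0.5·ln(0.694445) − 0.25·ln(0.833334) = −0.5·(-0.364642) − 0.25·(-0.182321) = 0.2279.

0.2279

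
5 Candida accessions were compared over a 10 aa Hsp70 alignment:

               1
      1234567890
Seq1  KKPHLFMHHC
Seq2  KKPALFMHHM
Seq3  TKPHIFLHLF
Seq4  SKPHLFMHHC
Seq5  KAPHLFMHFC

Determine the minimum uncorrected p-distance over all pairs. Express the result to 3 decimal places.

Pairwise Hamming distances:
  Seq1 vs Seq2: 2
  Seq1 vs Seq3: 5
  Seq1 vs Seq4: 1
  Seq1 vs Seq5: 2
  Seq2 vs Seq3: 6
  Seq2 vs Seq4: 3
  Seq2 vs Seq5: 4
  Seq3 vs Seq4: 5
  Seq3 vs Seq5: 6
  Seq4 vs Seq5: 3
The smallest is 1 mismatch, between Seq1 and Seq4; p = 1/10 = 0.100.

0.100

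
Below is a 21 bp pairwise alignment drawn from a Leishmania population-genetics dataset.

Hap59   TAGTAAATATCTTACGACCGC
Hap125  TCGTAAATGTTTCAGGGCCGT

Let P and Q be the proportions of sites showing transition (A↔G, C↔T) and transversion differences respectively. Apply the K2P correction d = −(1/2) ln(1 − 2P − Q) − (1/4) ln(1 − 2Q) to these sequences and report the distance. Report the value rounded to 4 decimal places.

0.4765

Differing sites — 2:A/C (Tv); 9:A/G (Ti); 11:C/T (Ti); 13:T/C (Ti); 15:C/G (Tv); 17:A/G (Ti); 21:C/T (Ti).
Of the 7 differences, 5 transitions and 2 transversions over 21 sites: P = 5/21 = 0.238095, Q = 2/21 = 0.095238.
d = −0.5·ln(0.428572) − 0.25·ln(0.809524) = −0.5·(-0.847297) − 0.25·(-0.211309) = 0.4765.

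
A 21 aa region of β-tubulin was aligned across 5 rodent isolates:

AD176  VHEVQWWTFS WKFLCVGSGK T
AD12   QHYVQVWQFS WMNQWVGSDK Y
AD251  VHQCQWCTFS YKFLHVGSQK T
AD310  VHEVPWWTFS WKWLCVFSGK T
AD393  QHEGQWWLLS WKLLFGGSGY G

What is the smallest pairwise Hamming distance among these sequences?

3

Pairwise Hamming distances:
  AD176 vs AD12: 10
  AD176 vs AD251: 6
  AD176 vs AD310: 3
  AD176 vs AD393: 9
  AD12 vs AD251: 13
  AD12 vs AD310: 12
  AD12 vs AD393: 13
  AD251 vs AD310: 9
  AD251 vs AD393: 13
  AD310 vs AD393: 11
The smallest is 3, between AD176 and AD310.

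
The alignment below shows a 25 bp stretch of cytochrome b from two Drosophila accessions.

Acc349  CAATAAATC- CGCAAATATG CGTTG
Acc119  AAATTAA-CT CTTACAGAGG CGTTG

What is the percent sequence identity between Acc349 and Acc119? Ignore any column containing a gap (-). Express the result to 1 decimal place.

Excluding the 2 gap columns leaves 23 comparable sites.
Mismatches occur at site 1 (C↔A), site 5 (A↔T), site 12 (G↔T), site 13 (C↔T), site 15 (A↔C), site 17 (T↔G), site 19 (T↔G).
16 of the 23 comparable sites match, so the percent identity is 16/23 × 100 = 69.6%.

69.6%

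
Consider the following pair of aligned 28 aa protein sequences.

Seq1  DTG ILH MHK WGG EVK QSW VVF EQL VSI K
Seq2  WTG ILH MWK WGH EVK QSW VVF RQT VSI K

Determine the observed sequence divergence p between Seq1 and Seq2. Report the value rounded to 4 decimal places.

0.1786

Mismatches occur at site 1 (D→W), site 8 (H→W), site 12 (G→H), site 22 (E→R), site 24 (L→T).
There are 5 differences over 28 sites, so p = 5/28 = 0.1786.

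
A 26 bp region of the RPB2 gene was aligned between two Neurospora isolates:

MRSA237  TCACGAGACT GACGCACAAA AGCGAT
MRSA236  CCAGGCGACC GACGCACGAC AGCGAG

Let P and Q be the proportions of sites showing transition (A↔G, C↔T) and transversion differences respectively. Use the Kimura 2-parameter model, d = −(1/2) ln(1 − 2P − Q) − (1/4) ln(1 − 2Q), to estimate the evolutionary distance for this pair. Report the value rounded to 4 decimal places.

The sequences differ at positions 1 (T/C, transition), 4 (C/G, transversion), 6 (A/C, transversion), 10 (T/C, transition), 18 (A/G, transition), 20 (A/C, transversion), 26 (T/G, transversion).
Of the 7 differences, 3 transitions and 4 transversions over 26 sites: P = 3/26 = 0.115385, Q = 4/26 = 0.153846.
d = −0.5·ln(0.615384) − 0.25·ln(0.692308) = −0.5·(-0.485509) − 0.25·(-0.367724) = 0.3347.

0.3347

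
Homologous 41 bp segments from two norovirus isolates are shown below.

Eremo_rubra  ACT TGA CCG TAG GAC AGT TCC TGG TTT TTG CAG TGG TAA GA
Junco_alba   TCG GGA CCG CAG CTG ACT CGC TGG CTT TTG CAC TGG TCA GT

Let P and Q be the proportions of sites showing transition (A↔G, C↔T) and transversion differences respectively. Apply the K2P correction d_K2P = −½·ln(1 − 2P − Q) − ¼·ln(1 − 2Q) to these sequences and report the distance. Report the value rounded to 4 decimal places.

0.4600

Differing sites — 1:A/T (Tv); 3:T/G (Tv); 4:T/G (Tv); 10:T/C (Ti); 13:G/C (Tv); 14:A/T (Tv); 15:C/G (Tv); 17:G/C (Tv); 19:T/C (Ti); 20:C/G (Tv); 25:T/C (Ti); 33:G/C (Tv); 38:A/C (Tv); 41:A/T (Tv).
Of the 14 differences, 3 transitions and 11 transversions over 41 sites: P = 3/41 = 0.073171, Q = 11/41 = 0.268293.
d = −0.5·ln(0.585365) − 0.25·ln(0.463414) = −0.5·(-0.535520) − 0.25·(-0.769134) = 0.4600.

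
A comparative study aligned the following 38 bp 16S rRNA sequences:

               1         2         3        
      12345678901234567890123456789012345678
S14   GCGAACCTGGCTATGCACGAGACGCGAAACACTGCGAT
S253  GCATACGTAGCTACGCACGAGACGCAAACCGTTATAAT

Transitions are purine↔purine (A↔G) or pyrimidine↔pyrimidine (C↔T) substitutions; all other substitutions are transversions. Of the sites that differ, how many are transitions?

The sequences differ at positions 3 (G/A, transition), 4 (A/T, transversion), 7 (C/G, transversion), 9 (G/A, transition), 14 (T/C, transition), 26 (G/A, transition), 29 (A/C, transversion), 31 (A/G, transition), 32 (C/T, transition), 34 (G/A, transition), 35 (C/T, transition), 36 (G/A, transition).
Of the 12 differences, 9 transitions and 3 transversions, so the answer is 9.

9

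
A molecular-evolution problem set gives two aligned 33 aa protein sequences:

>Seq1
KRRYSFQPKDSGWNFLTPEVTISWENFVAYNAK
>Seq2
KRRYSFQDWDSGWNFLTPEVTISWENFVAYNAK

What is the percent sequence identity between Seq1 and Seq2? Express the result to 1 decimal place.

93.9%

The sequences differ at positions 8 (P/D), 9 (K/W).
31 of the 33 sites match, so the percent identity is 31/33 × 100 = 93.9%.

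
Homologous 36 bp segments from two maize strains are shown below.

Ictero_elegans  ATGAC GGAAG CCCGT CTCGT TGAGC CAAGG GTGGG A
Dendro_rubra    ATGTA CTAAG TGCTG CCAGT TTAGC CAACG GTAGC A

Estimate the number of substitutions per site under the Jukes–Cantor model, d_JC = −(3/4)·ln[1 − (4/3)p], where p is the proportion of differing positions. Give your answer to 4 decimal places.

0.5482

The sequences differ at positions 4 (A/T), 5 (C/A), 6 (G/C), 7 (G/T), 11 (C/T), 12 (C/G), 14 (G/T), 15 (T/G), 17 (T/C), 18 (C/A), 22 (G/T), 29 (G/C), 33 (G/A), 35 (G/C).
p = 14/36 = 0.388889.
d = −0.75 · ln(1 − (4/3)·0.388889) = −0.75 · ln(0.481481) = −0.75 · (-0.730889) = 0.5482.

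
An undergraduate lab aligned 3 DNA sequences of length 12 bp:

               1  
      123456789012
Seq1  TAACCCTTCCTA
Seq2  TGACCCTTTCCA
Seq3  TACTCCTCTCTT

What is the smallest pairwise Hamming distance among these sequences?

3

Pairwise Hamming distances:
  Seq1 vs Seq2: 3
  Seq1 vs Seq3: 5
  Seq2 vs Seq3: 6
The smallest is 3, between Seq1 and Seq2.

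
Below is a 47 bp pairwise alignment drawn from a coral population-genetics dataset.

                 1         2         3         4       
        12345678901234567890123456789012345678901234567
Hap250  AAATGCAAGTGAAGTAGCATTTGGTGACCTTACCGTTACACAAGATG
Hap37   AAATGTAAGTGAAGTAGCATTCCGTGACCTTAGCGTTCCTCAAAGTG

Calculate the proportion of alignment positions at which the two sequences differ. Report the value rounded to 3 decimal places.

0.170

Mismatches occur at site 6 (C↔T), site 22 (T↔C), site 23 (G↔C), site 33 (C↔G), site 38 (A↔C), site 40 (A↔T), site 44 (G↔A), site 45 (A↔G).
There are 8 differences over 47 sites, so p = 8/47 = 0.170.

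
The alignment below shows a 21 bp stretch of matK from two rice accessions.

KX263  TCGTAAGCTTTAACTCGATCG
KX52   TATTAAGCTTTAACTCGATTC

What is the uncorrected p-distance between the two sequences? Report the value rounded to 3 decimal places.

Mismatches occur at site 2 (C↔A), site 3 (G↔T), site 20 (C↔T), site 21 (G↔C).
There are 4 differences over 21 sites, so p = 4/21 = 0.190.

0.190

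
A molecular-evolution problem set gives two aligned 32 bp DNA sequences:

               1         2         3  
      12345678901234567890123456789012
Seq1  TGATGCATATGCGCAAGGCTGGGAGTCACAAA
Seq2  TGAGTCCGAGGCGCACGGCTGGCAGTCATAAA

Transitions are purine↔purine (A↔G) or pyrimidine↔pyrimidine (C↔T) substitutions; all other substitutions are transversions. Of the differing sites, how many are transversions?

Differing sites — 4:T/G (Tv); 5:G/T (Tv); 7:A/C (Tv); 8:T/G (Tv); 10:T/G (Tv); 16:A/C (Tv); 23:G/C (Tv); 29:C/T (Ti).
Of the 8 differences, 1 transition and 7 transversions, so the answer is 7.

7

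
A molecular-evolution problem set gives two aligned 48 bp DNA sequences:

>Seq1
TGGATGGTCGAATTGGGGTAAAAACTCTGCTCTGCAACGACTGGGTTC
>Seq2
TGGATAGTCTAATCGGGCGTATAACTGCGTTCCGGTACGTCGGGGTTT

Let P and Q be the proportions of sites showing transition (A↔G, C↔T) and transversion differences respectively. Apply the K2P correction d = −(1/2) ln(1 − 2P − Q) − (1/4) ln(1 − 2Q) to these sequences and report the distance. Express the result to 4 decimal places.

0.4413

Mismatches occur at site 6 (G→A, transition), site 10 (G→T, transversion), site 14 (T→C, transition), site 18 (G→C, transversion), site 19 (T→G, transversion), site 20 (A→T, transversion), site 22 (A→T, transversion), site 27 (C→G, transversion), site 28 (T→C, transition), site 30 (C→T, transition), site 33 (T→C, transition), site 35 (C→G, transversion), site 36 (A→T, transversion), site 40 (A→T, transversion), site 42 (T→G, transversion), site 48 (C→T, transition).
Of the 16 differences, 6 transitions and 10 transversions over 48 sites: P = 6/48 = 0.125000, Q = 10/48 = 0.208333.
d = −0.5·ln(0.541667) − 0.25·ln(0.583334) = −0.5·(-0.613104) − 0.25·(-0.538995) = 0.4413.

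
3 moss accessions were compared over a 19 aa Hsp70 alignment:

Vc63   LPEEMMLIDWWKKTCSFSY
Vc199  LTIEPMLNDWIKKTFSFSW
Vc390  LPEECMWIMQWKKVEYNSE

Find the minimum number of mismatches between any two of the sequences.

Pairwise Hamming distances:
  Vc63 vs Vc199: 7
  Vc63 vs Vc390: 9
  Vc199 vs Vc390: 13
The smallest is 7, between Vc63 and Vc199.

7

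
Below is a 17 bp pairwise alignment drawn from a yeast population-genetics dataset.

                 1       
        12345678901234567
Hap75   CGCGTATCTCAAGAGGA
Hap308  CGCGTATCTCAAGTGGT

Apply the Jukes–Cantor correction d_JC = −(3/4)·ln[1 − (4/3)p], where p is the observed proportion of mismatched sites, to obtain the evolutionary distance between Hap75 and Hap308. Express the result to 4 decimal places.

0.1280

Differing sites — 14:A/T; 17:A/T.
p = 2/17 = 0.117647.
d = −0.75 · ln(1 − (4/3)·0.117647) = −0.75 · ln(0.843137) = −0.75 · (-0.170626) = 0.1280.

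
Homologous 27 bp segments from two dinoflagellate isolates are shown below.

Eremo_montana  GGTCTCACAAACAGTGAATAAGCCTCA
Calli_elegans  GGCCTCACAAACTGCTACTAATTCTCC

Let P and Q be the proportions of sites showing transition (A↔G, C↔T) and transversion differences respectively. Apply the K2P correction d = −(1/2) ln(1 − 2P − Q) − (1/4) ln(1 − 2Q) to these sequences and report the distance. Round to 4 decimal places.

0.3773

Mismatches occur at site 3 (T→C, transition), site 13 (A→T, transversion), site 15 (T→C, transition), site 16 (G→T, transversion), site 18 (A→C, transversion), site 22 (G→T, transversion), site 23 (C→T, transition), site 27 (A→C, transversion).
Of the 8 differences, 3 transitions and 5 transversions over 27 sites: P = 3/27 = 0.111111, Q = 5/27 = 0.185185.
d = −0.5·ln(0.592593) − 0.25·ln(0.629630) = −0.5·(-0.523247) − 0.25·(-0.462623) = 0.3773.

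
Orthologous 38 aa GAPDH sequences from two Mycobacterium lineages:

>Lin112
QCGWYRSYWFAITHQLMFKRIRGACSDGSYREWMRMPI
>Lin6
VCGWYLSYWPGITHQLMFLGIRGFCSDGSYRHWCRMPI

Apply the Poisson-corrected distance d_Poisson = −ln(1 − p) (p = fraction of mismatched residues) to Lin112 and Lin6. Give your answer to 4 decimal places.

Differing sites — 1:Q/V; 6:R/L; 10:F/P; 11:A/G; 19:K/L; 20:R/G; 24:A/F; 32:E/H; 34:M/C.
p = 9/38 = 0.236842.
d = −ln(1 − 0.236842) = −ln(0.763158) = 0.2703.

0.2703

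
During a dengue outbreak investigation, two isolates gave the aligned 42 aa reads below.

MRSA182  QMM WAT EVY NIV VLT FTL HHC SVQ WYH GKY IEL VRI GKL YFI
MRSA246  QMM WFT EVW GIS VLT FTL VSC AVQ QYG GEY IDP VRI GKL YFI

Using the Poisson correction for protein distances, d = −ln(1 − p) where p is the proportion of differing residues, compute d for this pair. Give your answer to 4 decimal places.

0.3365

The sequences differ at positions 5 (A/F), 9 (Y/W), 10 (N/G), 12 (V/S), 19 (H/V), 20 (H/S), 22 (S/A), 25 (W/Q), 27 (H/G), 29 (K/E), 32 (E/D), 33 (L/P).
p = 12/42 = 0.285714.
d = −ln(1 − 0.285714) = −ln(0.714286) = 0.3365.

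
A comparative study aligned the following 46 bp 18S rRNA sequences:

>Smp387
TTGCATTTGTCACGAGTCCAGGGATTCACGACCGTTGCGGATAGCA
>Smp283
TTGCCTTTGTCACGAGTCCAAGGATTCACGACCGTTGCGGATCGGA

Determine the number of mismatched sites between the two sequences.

4

The sequences differ at positions 5 (A/C), 21 (G/A), 43 (A/C), 45 (C/G).
That gives 4 mismatches out of 46 aligned sites, so the Hamming distance is 4.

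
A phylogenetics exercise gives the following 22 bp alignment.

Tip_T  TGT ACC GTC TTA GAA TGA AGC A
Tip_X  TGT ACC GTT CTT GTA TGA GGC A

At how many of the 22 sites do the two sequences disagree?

Differing sites — 9:C/T; 10:T/C; 12:A/T; 14:A/T; 19:A/G.
That gives 5 mismatches out of 22 aligned sites, so the Hamming distance is 5.

5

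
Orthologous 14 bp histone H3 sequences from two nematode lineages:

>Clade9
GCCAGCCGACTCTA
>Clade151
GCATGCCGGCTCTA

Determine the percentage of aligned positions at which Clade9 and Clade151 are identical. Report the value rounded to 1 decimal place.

Differing sites — 3:C/A; 4:A/T; 9:A/G.
11 of the 14 sites match, so the percent identity is 11/14 × 100 = 78.6%.

78.6%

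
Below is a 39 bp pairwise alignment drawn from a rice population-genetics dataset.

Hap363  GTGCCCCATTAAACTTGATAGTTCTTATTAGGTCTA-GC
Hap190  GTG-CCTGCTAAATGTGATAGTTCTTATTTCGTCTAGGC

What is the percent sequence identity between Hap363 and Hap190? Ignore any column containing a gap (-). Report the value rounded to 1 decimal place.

Excluding the 2 gap columns leaves 37 comparable sites.
Differing sites — 7:C/T; 8:A/G; 9:T/C; 14:C/T; 15:T/G; 30:A/T; 31:G/C.
30 of the 37 comparable sites match, so the percent identity is 30/37 × 100 = 81.1%.

81.1%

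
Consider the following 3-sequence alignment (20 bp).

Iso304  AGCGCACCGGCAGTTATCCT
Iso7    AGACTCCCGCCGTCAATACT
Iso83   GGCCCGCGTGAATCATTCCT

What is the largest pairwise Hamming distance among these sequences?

11

Pairwise Hamming distances:
  Iso304 vs Iso7: 10
  Iso304 vs Iso83: 10
  Iso7 vs Iso83: 11
The largest is 11, between Iso7 and Iso83.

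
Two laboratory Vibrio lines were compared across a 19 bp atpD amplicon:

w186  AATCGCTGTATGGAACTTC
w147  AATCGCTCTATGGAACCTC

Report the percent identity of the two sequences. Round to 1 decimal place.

The sequences differ at positions 8 (G/C), 17 (T/C).
17 of the 19 sites match, so the percent identity is 17/19 × 100 = 89.5%.

89.5%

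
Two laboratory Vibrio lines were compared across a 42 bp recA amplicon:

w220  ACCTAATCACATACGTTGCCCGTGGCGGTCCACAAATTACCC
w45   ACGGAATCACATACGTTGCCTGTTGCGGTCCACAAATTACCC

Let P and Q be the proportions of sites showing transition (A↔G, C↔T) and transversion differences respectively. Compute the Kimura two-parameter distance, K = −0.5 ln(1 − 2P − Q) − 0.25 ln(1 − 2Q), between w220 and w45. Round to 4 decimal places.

The sequences differ at positions 3 (C/G, transversion), 4 (T/G, transversion), 21 (C/T, transition), 24 (G/T, transversion).
Of the 4 differences, 1 transition and 3 transversions over 42 sites: P = 1/42 = 0.023810, Q = 3/42 = 0.071429.
d = −0.5·ln(0.880951) − 0.25·ln(0.857142) = −0.5·(-0.126753) − 0.25·(-0.154152) = 0.1019.

0.1019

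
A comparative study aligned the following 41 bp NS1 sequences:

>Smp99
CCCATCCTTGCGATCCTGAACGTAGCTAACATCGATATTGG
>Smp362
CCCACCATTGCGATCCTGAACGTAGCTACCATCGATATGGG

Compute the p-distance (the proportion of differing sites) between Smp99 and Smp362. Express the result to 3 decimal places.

The sequences differ at positions 5 (T/C), 7 (C/A), 29 (A/C), 39 (T/G).
There are 4 differences over 41 sites, so p = 4/41 = 0.098.

0.098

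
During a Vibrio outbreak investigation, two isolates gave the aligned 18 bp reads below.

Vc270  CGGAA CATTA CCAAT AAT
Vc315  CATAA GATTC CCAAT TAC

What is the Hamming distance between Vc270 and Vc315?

Differing sites — 2:G/A; 3:G/T; 6:C/G; 10:A/C; 16:A/T; 18:T/C.
That gives 6 mismatches out of 18 aligned sites, so the Hamming distance is 6.

6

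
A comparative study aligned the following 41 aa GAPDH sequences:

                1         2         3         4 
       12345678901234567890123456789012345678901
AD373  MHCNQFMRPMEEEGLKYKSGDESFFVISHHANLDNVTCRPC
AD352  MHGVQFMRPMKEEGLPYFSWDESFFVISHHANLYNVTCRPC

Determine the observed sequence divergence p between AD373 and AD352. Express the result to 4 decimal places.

Mismatches occur at site 3 (C→G), site 4 (N→V), site 11 (E→K), site 16 (K→P), site 18 (K→F), site 20 (G→W), site 34 (D→Y).
There are 7 differences over 41 sites, so p = 7/41 = 0.1707.

0.1707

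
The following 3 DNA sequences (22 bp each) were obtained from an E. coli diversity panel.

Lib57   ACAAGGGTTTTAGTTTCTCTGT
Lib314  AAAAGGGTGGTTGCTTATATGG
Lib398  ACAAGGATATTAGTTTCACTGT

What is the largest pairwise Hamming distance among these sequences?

10

Pairwise Hamming distances:
  Lib57 vs Lib314: 8
  Lib57 vs Lib398: 3
  Lib314 vs Lib398: 10
The largest is 10, between Lib314 and Lib398.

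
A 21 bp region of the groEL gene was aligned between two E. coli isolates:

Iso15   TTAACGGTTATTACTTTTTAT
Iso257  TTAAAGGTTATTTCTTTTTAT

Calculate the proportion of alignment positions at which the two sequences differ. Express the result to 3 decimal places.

0.095

Mismatches occur at site 5 (C↔A), site 13 (A↔T).
There are 2 differences over 21 sites, so p = 2/21 = 0.095.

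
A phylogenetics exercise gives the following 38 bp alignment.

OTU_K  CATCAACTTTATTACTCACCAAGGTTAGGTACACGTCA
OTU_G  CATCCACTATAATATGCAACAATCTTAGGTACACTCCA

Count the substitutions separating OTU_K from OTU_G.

10

The sequences differ at positions 5 (A/C), 9 (T/A), 12 (T/A), 15 (C/T), 16 (T/G), 19 (C/A), 23 (G/T), 24 (G/C), 35 (G/T), 36 (T/C).
That gives 10 mismatches out of 38 aligned sites, so the Hamming distance is 10.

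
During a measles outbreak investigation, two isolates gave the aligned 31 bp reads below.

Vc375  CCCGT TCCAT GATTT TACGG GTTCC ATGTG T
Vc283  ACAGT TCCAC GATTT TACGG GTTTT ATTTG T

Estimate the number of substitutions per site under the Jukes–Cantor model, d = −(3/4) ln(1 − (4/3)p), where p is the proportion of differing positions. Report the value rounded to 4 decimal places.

The sequences differ at positions 1 (C/A), 3 (C/A), 10 (T/C), 24 (C/T), 25 (C/T), 28 (G/T).
p = 6/31 = 0.193548.
d = −0.75 · ln(1 − (4/3)·0.193548) = −0.75 · ln(0.741936) = −0.75 · (-0.298492) = 0.2239.

0.2239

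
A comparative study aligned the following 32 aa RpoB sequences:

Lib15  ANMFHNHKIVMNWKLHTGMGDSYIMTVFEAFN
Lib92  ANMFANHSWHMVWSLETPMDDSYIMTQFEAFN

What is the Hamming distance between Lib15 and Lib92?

Differing sites — 5:H/A; 8:K/S; 9:I/W; 10:V/H; 12:N/V; 14:K/S; 16:H/E; 18:G/P; 20:G/D; 27:V/Q.
That gives 10 mismatches out of 32 aligned sites, so the Hamming distance is 10.

10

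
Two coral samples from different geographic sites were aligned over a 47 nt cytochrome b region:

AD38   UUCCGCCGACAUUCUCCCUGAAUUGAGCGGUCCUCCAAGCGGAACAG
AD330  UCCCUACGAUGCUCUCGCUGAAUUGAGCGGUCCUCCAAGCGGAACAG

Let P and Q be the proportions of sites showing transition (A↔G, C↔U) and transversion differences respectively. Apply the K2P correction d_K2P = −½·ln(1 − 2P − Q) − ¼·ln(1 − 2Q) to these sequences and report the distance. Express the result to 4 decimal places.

Mismatches occur at site 2 (U/C, transition), site 5 (G/U, transversion), site 6 (C/A, transversion), site 10 (C/U, transition), site 11 (A/G, transition), site 12 (U/C, transition), site 17 (C/G, transversion).
Of the 7 differences, 4 transitions and 3 transversions over 47 sites: P = 4/47 = 0.085106, Q = 3/47 = 0.063830.
d = −0.5·ln(0.765958) − 0.25·ln(0.872340) = −0.5·(-0.266628) − 0.25·(-0.136576) = 0.1675.

0.1675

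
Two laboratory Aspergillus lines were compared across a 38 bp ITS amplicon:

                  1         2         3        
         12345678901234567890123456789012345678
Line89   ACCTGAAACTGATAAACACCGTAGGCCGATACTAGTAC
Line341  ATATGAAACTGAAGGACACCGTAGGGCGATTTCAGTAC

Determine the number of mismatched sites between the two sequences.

9

Mismatches occur at site 2 (C→T), site 3 (C→A), site 13 (T→A), site 14 (A→G), site 15 (A→G), site 26 (C→G), site 31 (A→T), site 32 (C→T), site 33 (T→C).
That gives 9 mismatches out of 38 aligned sites, so the Hamming distance is 9.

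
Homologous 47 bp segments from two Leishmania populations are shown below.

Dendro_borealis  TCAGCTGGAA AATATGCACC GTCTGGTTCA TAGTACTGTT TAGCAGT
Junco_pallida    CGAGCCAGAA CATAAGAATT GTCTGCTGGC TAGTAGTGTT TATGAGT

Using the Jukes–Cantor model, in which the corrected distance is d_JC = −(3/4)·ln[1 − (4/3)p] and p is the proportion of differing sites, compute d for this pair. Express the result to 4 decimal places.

0.4537

The sequences differ at positions 1 (T/C), 2 (C/G), 6 (T/C), 7 (G/A), 11 (A/C), 15 (T/A), 17 (C/A), 19 (C/T), 20 (C/T), 26 (G/C), 28 (T/G), 29 (C/G), 30 (A/C), 36 (C/G), 43 (G/T), 44 (C/G).
p = 16/47 = 0.340426.
d = −0.75 · ln(1 − (4/3)·0.340426) = −0.75 · ln(0.546099) = −0.75 · (-0.604955) = 0.4537.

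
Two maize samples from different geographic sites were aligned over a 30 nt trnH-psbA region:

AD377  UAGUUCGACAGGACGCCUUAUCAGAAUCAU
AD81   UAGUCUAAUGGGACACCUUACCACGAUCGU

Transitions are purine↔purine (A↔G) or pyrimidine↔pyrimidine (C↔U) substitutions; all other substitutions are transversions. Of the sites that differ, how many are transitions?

9

Differing sites — 5:U/C (Ti); 6:C/U (Ti); 7:G/A (Ti); 9:C/U (Ti); 10:A/G (Ti); 15:G/A (Ti); 21:U/C (Ti); 24:G/C (Tv); 25:A/G (Ti); 29:A/G (Ti).
Of the 10 differences, 9 transitions and 1 transversion, so the answer is 9.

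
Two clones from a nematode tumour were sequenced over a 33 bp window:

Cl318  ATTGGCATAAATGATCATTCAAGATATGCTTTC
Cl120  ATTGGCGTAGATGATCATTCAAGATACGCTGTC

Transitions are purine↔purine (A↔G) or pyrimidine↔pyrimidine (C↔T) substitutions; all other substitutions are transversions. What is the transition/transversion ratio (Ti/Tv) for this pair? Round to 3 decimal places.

Mismatches occur at site 7 (A↔G, transition), site 10 (A↔G, transition), site 27 (T↔C, transition), site 31 (T↔G, transversion).
Of the 4 differences, 3 transitions and 1 transversion, so Ti/Tv = 3/1 = 3.000.

3.000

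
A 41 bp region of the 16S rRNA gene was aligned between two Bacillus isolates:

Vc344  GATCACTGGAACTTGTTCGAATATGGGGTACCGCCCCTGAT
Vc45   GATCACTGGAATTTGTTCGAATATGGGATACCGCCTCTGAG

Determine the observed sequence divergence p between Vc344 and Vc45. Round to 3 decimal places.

Differing sites — 12:C/T; 28:G/A; 36:C/T; 41:T/G.
There are 4 differences over 41 sites, so p = 4/41 = 0.098.

0.098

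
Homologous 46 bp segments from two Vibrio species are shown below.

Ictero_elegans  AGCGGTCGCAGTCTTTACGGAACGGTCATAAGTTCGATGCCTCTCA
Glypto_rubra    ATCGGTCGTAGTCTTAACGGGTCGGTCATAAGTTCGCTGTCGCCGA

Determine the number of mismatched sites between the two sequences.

10

Differing sites — 2:G/T; 9:C/T; 16:T/A; 21:A/G; 22:A/T; 37:A/C; 40:C/T; 42:T/G; 44:T/C; 45:C/G.
That gives 10 mismatches out of 46 aligned sites, so the Hamming distance is 10.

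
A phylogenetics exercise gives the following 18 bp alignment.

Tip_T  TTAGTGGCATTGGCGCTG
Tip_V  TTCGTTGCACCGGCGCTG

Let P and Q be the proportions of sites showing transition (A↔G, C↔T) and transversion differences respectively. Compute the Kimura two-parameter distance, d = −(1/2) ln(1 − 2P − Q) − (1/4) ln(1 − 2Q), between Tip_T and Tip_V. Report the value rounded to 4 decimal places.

Differing sites — 3:A/C (Tv); 6:G/T (Tv); 10:T/C (Ti); 11:T/C (Ti).
Of the 4 differences, 2 transitions and 2 transversions over 18 sites: P = 2/18 = 0.111111, Q = 2/18 = 0.111111.
d = −0.5·ln(0.666667) − 0.25·ln(0.777778) = −0.5·(-0.405465) − 0.25·(-0.251314) = 0.2656.

0.2656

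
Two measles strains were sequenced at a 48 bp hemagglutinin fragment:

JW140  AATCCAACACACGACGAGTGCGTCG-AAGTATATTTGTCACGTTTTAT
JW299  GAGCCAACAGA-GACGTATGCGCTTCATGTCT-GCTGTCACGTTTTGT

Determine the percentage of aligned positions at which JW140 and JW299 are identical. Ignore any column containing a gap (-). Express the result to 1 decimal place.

Excluding the 3 gap columns leaves 45 comparable sites.
Mismatches occur at site 1 (A/G), site 3 (T/G), site 10 (C/G), site 17 (A/T), site 18 (G/A), site 23 (T/C), site 24 (C/T), site 25 (G/T), site 28 (A/T), site 31 (A/C), site 34 (T/G), site 35 (T/C), site 47 (A/G).
32 of the 45 comparable sites match, so the percent identity is 32/45 × 100 = 71.1%.

71.1%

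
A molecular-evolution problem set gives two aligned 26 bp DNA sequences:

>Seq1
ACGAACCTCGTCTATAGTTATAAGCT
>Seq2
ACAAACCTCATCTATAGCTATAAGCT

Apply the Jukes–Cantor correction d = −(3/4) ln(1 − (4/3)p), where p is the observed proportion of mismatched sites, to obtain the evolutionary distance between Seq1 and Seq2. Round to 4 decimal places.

0.1253

Differing sites — 3:G/A; 10:G/A; 18:T/C.
p = 3/26 = 0.115385.
d = −0.75 · ln(1 − (4/3)·0.115385) = −0.75 · ln(0.846153) = −0.75 · (-0.167055) = 0.1253.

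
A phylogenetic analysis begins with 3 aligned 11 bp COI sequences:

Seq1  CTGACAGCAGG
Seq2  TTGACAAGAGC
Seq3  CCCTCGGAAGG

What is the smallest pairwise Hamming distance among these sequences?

Pairwise Hamming distances:
  Seq1 vs Seq2: 4
  Seq1 vs Seq3: 5
  Seq2 vs Seq3: 8
The smallest is 4, between Seq1 and Seq2.

4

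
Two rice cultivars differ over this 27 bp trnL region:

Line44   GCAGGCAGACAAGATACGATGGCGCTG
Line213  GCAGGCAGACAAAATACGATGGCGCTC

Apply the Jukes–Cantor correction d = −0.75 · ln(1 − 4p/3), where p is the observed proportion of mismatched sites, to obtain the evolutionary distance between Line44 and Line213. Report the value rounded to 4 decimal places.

The sequences differ at positions 13 (G/A), 27 (G/C).
p = 2/27 = 0.074074.
d = −0.75 · ln(1 − (4/3)·0.074074) = −0.75 · ln(0.901235) = −0.75 · (-0.103989) = 0.0780.

0.0780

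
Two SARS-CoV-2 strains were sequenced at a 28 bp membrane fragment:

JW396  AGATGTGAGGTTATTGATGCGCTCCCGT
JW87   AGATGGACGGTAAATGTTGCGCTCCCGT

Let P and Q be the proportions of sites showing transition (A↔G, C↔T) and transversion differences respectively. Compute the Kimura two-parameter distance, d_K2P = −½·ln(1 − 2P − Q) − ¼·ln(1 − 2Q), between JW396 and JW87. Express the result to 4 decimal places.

0.2543

Mismatches occur at site 6 (T↔G, transversion), site 7 (G↔A, transition), site 8 (A↔C, transversion), site 12 (T↔A, transversion), site 14 (T↔A, transversion), site 17 (A↔T, transversion).
Of the 6 differences, 1 transition and 5 transversions over 28 sites: P = 1/28 = 0.035714, Q = 5/28 = 0.178571.
d = −0.5·ln(0.750001) − 0.25·ln(0.642858) = −0.5·(-0.287681) − 0.25·(-0.441831) = 0.2543.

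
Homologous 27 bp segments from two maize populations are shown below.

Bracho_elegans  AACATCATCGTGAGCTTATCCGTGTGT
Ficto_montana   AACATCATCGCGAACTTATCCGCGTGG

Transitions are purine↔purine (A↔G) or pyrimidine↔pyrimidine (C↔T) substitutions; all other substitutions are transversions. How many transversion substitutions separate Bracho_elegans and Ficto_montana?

1

The sequences differ at positions 11 (T/C, transition), 14 (G/A, transition), 23 (T/C, transition), 27 (T/G, transversion).
Of the 4 differences, 3 transitions and 1 transversion, so the answer is 1.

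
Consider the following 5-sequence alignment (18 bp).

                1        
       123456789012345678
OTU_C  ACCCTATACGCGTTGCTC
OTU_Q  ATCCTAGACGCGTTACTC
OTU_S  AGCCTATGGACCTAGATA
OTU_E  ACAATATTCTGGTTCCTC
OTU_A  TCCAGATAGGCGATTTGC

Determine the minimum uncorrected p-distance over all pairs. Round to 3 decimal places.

0.167

Pairwise Hamming distances:
  OTU_C vs OTU_Q: 3
  OTU_C vs OTU_S: 8
  OTU_C vs OTU_E: 6
  OTU_C vs OTU_A: 8
  OTU_Q vs OTU_S: 10
  OTU_Q vs OTU_E: 8
  OTU_Q vs OTU_A: 10
  OTU_S vs OTU_E: 12
  OTU_S vs OTU_A: 13
  OTU_E vs OTU_A: 11
The smallest is 3 mismatches, between OTU_C and OTU_Q; p = 3/18 = 0.167.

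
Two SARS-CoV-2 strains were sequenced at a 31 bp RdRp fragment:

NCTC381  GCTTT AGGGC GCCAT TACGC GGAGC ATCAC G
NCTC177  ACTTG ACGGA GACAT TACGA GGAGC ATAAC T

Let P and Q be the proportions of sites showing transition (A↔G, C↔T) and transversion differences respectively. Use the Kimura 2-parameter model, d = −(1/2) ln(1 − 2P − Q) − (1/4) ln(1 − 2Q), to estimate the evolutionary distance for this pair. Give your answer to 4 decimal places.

0.3217

Differing sites — 1:G/A (Ti); 5:T/G (Tv); 7:G/C (Tv); 10:C/A (Tv); 12:C/A (Tv); 20:C/A (Tv); 28:C/A (Tv); 31:G/T (Tv).
Of the 8 differences, 1 transition and 7 transversions over 31 sites: P = 1/31 = 0.032258, Q = 7/31 = 0.225806.
d = −0.5·ln(0.709678) − 0.25·ln(0.548388) = −0.5·(-0.342944) − 0.25·(-0.600772) = 0.3217.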